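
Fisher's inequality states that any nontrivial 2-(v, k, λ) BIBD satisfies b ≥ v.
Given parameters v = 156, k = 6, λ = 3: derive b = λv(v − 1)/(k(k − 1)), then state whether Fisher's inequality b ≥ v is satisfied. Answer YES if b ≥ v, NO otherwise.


b = λv(v − 1)/(k(k − 1)) = 3·156·155/(6·5) = 72540/30 = 2418.
Compare with v = 156: b ≥ v, so Fisher's inequality holds.

YES


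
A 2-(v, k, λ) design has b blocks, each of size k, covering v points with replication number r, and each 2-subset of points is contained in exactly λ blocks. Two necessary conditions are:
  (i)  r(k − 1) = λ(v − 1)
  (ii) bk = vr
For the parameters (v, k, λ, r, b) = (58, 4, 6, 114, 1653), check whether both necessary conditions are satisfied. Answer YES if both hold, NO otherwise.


Condition (i): r(k − 1) = 114·3 = 342; λ(v − 1) = 6·57 = 342. Match? YES.
Condition (ii): bk = 1653·4 = 6612; vr = 58·114 = 6612. Match? YES.
Both conditions hold? YES.

YES


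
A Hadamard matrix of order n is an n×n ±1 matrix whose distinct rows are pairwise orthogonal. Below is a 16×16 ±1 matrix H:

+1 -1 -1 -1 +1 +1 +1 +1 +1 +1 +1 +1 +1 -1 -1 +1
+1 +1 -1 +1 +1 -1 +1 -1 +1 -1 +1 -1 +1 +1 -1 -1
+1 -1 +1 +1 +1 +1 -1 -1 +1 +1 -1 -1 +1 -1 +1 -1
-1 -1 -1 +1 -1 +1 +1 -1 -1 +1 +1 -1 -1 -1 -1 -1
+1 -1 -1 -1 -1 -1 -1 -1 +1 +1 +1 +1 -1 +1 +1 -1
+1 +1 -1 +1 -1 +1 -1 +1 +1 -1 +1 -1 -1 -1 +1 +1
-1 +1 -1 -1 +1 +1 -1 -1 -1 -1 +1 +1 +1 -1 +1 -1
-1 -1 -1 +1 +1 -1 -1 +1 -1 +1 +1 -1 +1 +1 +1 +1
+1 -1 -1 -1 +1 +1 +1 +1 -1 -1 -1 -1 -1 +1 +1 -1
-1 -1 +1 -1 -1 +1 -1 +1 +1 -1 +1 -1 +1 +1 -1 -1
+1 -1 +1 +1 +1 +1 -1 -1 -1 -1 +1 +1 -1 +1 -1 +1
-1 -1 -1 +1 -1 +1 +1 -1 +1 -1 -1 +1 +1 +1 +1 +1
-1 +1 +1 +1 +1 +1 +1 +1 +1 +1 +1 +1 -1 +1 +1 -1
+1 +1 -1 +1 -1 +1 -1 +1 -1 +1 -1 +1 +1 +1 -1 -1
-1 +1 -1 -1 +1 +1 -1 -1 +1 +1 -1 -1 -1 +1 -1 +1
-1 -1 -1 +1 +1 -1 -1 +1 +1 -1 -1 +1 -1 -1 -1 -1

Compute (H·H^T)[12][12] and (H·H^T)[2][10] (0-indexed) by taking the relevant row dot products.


Row 2 of H: [1, -1, 1, 1, 1, 1, -1, -1, 1, 1, -1, -1, 1, -1, 1, -1].
Row 10 of H: [1, -1, 1, 1, 1, 1, -1, -1, -1, -1, 1, 1, -1, 1, -1, 1].
Row 12 of H: [-1, 1, 1, 1, 1, 1, 1, 1, 1, 1, 1, 1, -1, 1, 1, -1].
(H·H^T)[12][12] = Σ_j H[12][j]·H[12][j] = (-1)² + (1)² + (1)² + (1)² + (1)² + (1)² + (1)² + (1)² + (1)² + (1)² + (1)² + (1)² + (-1)² + (1)² + (1)² + (-1)² = 1 + 1 + 1 + 1 + 1 + 1 + 1 + 1 + 1 + 1 + 1 + 1 + 1 + 1 + 1 + 1 = 16.
(H·H^T)[2][10] = Σ_j H[2][j]·H[10][j] = (1)·(1) + (-1)·(-1) + (1)·(1) + (1)·(1) + (1)·(1) + (1)·(1) + (-1)·(-1) + (-1)·(-1) + (1)·(-1) + (1)·(-1) + (-1)·(1) + (-1)·(1) + (1)·(-1) + (-1)·(1) + (1)·(-1) + (-1)·(1) = 1 + 1 + 1 + 1 + 1 + 1 + 1 + 1 + -1 + -1 + -1 + -1 + -1 + -1 + -1 + -1 = 0.
So rows 2 and 10 are orthogonal; the diagonal entry equals n = 16.

(12,12) entry = 16; (2,10) entry = 0.


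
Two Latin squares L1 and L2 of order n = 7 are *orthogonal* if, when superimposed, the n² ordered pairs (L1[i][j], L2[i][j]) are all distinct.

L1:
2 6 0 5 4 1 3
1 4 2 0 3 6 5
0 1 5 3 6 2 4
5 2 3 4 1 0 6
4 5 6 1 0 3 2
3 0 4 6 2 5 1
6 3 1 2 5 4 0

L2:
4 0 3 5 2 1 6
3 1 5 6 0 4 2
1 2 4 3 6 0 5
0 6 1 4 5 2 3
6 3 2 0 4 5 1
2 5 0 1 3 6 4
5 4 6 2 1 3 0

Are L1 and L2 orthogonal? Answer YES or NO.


Form the n² = 49 superimposed pairs (L1[i][j], L2[i][j]), row by row (rows and columns indexed from 0):
row 0: (2,4) (6,0) (0,3) (5,5) (4,2) (1,1) (3,6)
row 1: (1,3) (4,1) (2,5) (0,6) (3,0) (6,4) (5,2)
row 2: (0,1) (1,2) (5,4) (3,3) (6,6) (2,0) (4,5)
row 3: (5,0) (2,6) (3,1) (4,4) (1,5) (0,2) (6,3)
row 4: (4,6) (5,3) (6,2) (1,0) (0,4) (3,5) (2,1)
row 5: (3,2) (0,5) (4,0) (6,1) (2,3) (5,6) (1,4)
row 6: (6,5) (3,4) (1,6) (2,2) (5,1) (4,3) (0,0)
Orthogonality requires all 49 pairs distinct.
Check by first coordinate: for each symbol s of L1, list the L2 entries in the n cells where L1 = s; they must all differ.
  L1 = 0: L2 entries (in reading order) 3, 6, 1, 2, 4, 5, 0 — all 7 distinct ✓
  L1 = 1: L2 entries (in reading order) 1, 3, 2, 5, 0, 4, 6 — all 7 distinct ✓
  L1 = 2: L2 entries (in reading order) 4, 5, 0, 6, 1, 3, 2 — all 7 distinct ✓
  L1 = 3: L2 entries (in reading order) 6, 0, 3, 1, 5, 2, 4 — all 7 distinct ✓
  L1 = 4: L2 entries (in reading order) 2, 1, 5, 4, 6, 0, 3 — all 7 distinct ✓
  L1 = 5: L2 entries (in reading order) 5, 2, 4, 0, 3, 6, 1 — all 7 distinct ✓
  L1 = 6: L2 entries (in reading order) 0, 4, 6, 3, 2, 1, 5 — all 7 distinct ✓
Every symbol of L1 meets every symbol of L2 exactly once, so all 49 pairs are distinct (49 of 49).
Conclusion: YES.

YES


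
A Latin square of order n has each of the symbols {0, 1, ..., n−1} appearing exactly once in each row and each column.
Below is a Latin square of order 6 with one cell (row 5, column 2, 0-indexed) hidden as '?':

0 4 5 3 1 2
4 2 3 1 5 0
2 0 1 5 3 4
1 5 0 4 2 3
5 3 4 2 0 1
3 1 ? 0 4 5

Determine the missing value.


Row 5 contains symbols [0, 1, 3, 4, 5] — missing [2].
Column 2 contains symbols [0, 1, 3, 4, 5] — missing [2].
The missing symbol must appear in both missing sets; intersection = [2].
Therefore the hidden value is 2.

Missing value = 2.


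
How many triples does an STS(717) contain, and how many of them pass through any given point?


An STS(v) is a 2-(v, 3, 1) BIBD: block size k = 3, λ = 1.
Replication: r(k − 1) = λ(v − 1) ⇒ r·2 = 717 − 1 = 716 ⇒ r = 358.
Block count: b = v(v − 1)/6 = 717·716/6 = 513372/6 = 85562.

r = 358, b = 85562.


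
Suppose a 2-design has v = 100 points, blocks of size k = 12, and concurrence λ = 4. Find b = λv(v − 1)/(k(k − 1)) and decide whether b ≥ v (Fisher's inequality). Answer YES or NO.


b = λv(v − 1)/(k(k − 1)) = 4·100·99/(12·11) = 39600/132 = 300.
Compare with v = 100: b ≥ v, so Fisher's inequality holds.

YES


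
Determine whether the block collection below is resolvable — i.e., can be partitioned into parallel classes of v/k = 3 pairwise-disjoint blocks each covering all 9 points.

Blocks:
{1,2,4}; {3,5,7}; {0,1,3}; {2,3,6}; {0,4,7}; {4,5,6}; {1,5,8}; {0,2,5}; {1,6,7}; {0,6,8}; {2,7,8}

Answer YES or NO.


v = 9, block size k = 3, number of blocks = 11.
For resolvability, blocks must partition into parallel classes of size v/k = 3.
Total blocks must therefore be a multiple of 3: 11 = 3·3 + 2 ⇒ not divisible ✗.
Resolvable? NO.

NO


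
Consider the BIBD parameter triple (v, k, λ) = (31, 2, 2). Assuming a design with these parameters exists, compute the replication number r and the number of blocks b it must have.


Any 2-(v, k, λ) BIBD satisfies two necessary conditions:
  (i)  Each point sits in r blocks, and counting incidences through any fixed point gives r(k − 1) = λ(v − 1), so r = λ(v − 1)/(k − 1).
  (ii) Total incidences bk = vr, so b = vr/k.
Step 1: r = λ(v − 1)/(k − 1) = 2·(31 − 1)/(2 − 1) = 2·30/1 = 60/1 = 60.
Step 2: b = vr/k = 31·60/2 = 1860/2 = 930.
Check integrality: r = 60 ∈ Z ✓, b = 930 ∈ Z ✓.
(These identities are necessary conditions: they determine r and b for any design with these parameters, but do not by themselves prove that one exists.)

r = 60, b = 930.


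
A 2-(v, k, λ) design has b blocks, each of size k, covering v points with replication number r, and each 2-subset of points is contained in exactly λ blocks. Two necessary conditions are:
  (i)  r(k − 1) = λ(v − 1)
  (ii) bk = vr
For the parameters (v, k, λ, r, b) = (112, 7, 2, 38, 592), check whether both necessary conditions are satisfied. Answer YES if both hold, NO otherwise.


Condition (i): r(k − 1) = 38·6 = 228; λ(v − 1) = 2·111 = 222. Match? NO.
Condition (ii): bk = 592·7 = 4144; vr = 112·38 = 4256. Match? NO.
Both conditions hold? NO.

NO


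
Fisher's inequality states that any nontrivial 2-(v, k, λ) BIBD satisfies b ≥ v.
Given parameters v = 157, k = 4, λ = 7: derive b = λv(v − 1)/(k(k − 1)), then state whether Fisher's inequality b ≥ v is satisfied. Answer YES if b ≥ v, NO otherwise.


b = λv(v − 1)/(k(k − 1)) = 7·157·156/(4·3) = 171444/12 = 14287.
Compare with v = 157: b ≥ v, so Fisher's inequality holds.

YES


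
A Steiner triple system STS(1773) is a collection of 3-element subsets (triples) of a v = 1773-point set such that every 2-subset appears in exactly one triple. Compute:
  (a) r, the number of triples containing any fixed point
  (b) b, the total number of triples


An STS(v) is a 2-(v, 3, 1) BIBD: block size k = 3, λ = 1.
Replication: r(k − 1) = λ(v − 1) ⇒ r·2 = 1773 − 1 = 1772 ⇒ r = 886.
Block count: bk = vr ⇒ b·3 = 1773·886 = 1570878 ⇒ b = 523626.
(Check via b = v(v − 1)/6 = 1773·1772/6 = 3141756/6 = 523626.)

r = 886, b = 523626.


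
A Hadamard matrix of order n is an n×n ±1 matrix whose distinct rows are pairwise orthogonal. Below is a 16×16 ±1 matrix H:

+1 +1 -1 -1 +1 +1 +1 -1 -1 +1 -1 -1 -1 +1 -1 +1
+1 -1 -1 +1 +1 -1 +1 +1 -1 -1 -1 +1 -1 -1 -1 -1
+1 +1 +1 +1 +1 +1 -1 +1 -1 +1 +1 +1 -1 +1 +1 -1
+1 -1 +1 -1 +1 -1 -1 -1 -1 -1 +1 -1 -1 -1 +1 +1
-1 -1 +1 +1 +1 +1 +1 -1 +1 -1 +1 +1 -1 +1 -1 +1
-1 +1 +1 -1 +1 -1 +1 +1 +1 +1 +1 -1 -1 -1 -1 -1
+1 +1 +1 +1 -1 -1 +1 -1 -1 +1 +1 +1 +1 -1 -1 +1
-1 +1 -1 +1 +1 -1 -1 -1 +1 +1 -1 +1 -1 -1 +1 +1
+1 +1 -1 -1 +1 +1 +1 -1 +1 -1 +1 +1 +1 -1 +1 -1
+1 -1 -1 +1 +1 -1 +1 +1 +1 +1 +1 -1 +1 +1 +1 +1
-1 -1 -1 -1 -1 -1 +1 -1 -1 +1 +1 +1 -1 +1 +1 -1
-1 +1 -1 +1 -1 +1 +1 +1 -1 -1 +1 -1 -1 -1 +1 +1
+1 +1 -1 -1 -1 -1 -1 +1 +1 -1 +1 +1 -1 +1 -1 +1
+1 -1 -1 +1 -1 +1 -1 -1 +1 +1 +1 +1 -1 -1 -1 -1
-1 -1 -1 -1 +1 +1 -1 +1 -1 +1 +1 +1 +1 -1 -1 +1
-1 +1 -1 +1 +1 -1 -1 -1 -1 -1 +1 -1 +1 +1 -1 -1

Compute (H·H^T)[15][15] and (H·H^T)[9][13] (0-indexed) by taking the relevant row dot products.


Row 9 of H: [1, -1, -1, 1, 1, -1, 1, 1, 1, 1, 1, -1, 1, 1, 1, 1].
Row 13 of H: [1, -1, -1, 1, -1, 1, -1, -1, 1, 1, 1, 1, -1, -1, -1, -1].
Row 15 of H: [-1, 1, -1, 1, 1, -1, -1, -1, -1, -1, 1, -1, 1, 1, -1, -1].
(H·H^T)[15][15] = Σ_j H[15][j]·H[15][j] = (-1)² + (1)² + (-1)² + (1)² + (1)² + (-1)² + (-1)² + (-1)² + (-1)² + (-1)² + (1)² + (-1)² + (1)² + (1)² + (-1)² + (-1)² = 1 + 1 + 1 + 1 + 1 + 1 + 1 + 1 + 1 + 1 + 1 + 1 + 1 + 1 + 1 + 1 = 16.
(H·H^T)[9][13] = Σ_j H[9][j]·H[13][j] = (1)·(1) + (-1)·(-1) + (-1)·(-1) + (1)·(1) + (1)·(-1) + (-1)·(1) + (1)·(-1) + (1)·(-1) + (1)·(1) + (1)·(1) + (1)·(1) + (-1)·(1) + (1)·(-1) + (1)·(-1) + (1)·(-1) + (1)·(-1) = 1 + 1 + 1 + 1 + -1 + -1 + -1 + -1 + 1 + 1 + 1 + -1 + -1 + -1 + -1 + -1 = -2.
Rows 9 and 13 are not orthogonal (dot product = -2 ≠ 0), so H is not a Hadamard matrix.

(15,15) entry = 16; (9,13) entry = -2.


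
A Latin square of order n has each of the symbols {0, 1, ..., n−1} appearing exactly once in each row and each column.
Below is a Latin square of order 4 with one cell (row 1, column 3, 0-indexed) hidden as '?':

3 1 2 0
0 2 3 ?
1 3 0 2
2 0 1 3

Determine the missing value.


Row 1 contains symbols [0, 2, 3] — missing [1].
Column 3 contains symbols [0, 2, 3] — missing [1].
The missing symbol must appear in both missing sets; intersection = [1].
Therefore the hidden value is 1.

Missing value = 1.


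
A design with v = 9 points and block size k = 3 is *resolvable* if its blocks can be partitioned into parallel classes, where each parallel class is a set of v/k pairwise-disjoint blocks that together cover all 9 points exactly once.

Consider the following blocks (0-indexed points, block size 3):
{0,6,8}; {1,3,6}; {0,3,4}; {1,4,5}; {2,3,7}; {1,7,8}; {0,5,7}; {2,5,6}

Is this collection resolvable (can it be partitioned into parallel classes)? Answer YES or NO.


v = 9, block size k = 3, number of blocks = 8.
For resolvability, blocks must partition into parallel classes of size v/k = 3.
Total blocks must therefore be a multiple of 3: 8 = 3·2 + 2 ⇒ not divisible ✗.
Resolvable? NO.

NO


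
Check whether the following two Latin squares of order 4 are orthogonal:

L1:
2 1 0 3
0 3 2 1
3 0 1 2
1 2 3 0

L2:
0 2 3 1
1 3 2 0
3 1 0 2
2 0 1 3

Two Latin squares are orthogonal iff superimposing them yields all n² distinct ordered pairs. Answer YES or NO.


Form the n² = 16 superimposed pairs (L1[i][j], L2[i][j]), row by row (rows and columns indexed from 0):
row 0: (2,0) (1,2) (0,3) (3,1)
row 1: (0,1) (3,3) (2,2) (1,0)
row 2: (3,3) (0,1) (1,0) (2,2)
row 3: (1,2) (2,0) (3,1) (0,3)
Orthogonality requires all 16 pairs distinct.
But the pair (3,3) repeats: cell (1,1) has L1 = 3, L2 = 3, and cell (2,0) has L1 = 3, L2 = 3.
A repeated pair means some other pair never occurs (only 8 distinct pairs out of 16), so the squares are not orthogonal.
Conclusion: NO.

NO


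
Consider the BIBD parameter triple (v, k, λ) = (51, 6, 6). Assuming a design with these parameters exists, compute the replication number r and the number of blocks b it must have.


Any 2-(v, k, λ) BIBD satisfies two necessary conditions:
  (i)  Each point sits in r blocks, and counting incidences through any fixed point gives r(k − 1) = λ(v − 1), so r = λ(v − 1)/(k − 1).
  (ii) Total incidences bk = vr, so b = vr/k.
Step 1: r = λ(v − 1)/(k − 1) = 6·(51 − 1)/(6 − 1) = 6·50/5 = 300/5 = 60.
Step 2: b = vr/k = 51·60/6 = 3060/6 = 510.
Check integrality: r = 60 ∈ Z ✓, b = 510 ∈ Z ✓.
(These identities are necessary conditions: they determine r and b for any design with these parameters, but do not by themselves prove that one exists.)

r = 60, b = 510.


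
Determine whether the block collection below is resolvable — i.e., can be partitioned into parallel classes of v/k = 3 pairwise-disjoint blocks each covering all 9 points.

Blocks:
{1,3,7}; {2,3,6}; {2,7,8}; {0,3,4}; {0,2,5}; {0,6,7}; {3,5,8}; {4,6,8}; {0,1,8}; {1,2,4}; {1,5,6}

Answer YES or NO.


v = 9, block size k = 3, number of blocks = 11.
For resolvability, blocks must partition into parallel classes of size v/k = 3.
Total blocks must therefore be a multiple of 3: 11 = 3·3 + 2 ⇒ not divisible ✗.
Resolvable? NO.

NO


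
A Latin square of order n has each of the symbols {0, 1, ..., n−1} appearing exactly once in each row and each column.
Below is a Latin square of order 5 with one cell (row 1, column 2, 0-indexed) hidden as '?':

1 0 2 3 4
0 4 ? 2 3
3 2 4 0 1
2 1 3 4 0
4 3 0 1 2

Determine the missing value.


Row 1 contains symbols [0, 2, 3, 4] — missing [1].
Column 2 contains symbols [0, 2, 3, 4] — missing [1].
The missing symbol must appear in both missing sets; intersection = [1].
Therefore the hidden value is 1.

Missing value = 1.


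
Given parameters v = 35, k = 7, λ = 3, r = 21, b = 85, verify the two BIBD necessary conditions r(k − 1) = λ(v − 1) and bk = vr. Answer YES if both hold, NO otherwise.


Condition (i): r(k − 1) = 21·6 = 126; λ(v − 1) = 3·34 = 102. Match? NO.
Condition (ii): bk = 85·7 = 595; vr = 35·21 = 735. Match? NO.
Both conditions hold? NO.

NO


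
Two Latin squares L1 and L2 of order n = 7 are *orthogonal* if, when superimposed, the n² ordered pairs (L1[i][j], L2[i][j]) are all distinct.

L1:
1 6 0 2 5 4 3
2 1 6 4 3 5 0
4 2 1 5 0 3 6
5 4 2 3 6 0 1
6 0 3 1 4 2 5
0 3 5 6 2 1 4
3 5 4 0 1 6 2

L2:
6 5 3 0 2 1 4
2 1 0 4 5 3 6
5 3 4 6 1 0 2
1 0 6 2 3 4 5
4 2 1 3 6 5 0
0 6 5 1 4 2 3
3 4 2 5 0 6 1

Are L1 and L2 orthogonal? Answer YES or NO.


Form the n² = 49 superimposed pairs (L1[i][j], L2[i][j]), row by row (rows and columns indexed from 0):
row 0: (1,6) (6,5) (0,3) (2,0) (5,2) (4,1) (3,4)
row 1: (2,2) (1,1) (6,0) (4,4) (3,5) (5,3) (0,6)
row 2: (4,5) (2,3) (1,4) (5,6) (0,1) (3,0) (6,2)
row 3: (5,1) (4,0) (2,6) (3,2) (6,3) (0,4) (1,5)
row 4: (6,4) (0,2) (3,1) (1,3) (4,6) (2,5) (5,0)
row 5: (0,0) (3,6) (5,5) (6,1) (2,4) (1,2) (4,3)
row 6: (3,3) (5,4) (4,2) (0,5) (1,0) (6,6) (2,1)
Orthogonality requires all 49 pairs distinct.
Check by first coordinate: for each symbol s of L1, list the L2 entries in the n cells where L1 = s; they must all differ.
  L1 = 0: L2 entries (in reading order) 3, 6, 1, 4, 2, 0, 5 — all 7 distinct ✓
  L1 = 1: L2 entries (in reading order) 6, 1, 4, 5, 3, 2, 0 — all 7 distinct ✓
  L1 = 2: L2 entries (in reading order) 0, 2, 3, 6, 5, 4, 1 — all 7 distinct ✓
  L1 = 3: L2 entries (in reading order) 4, 5, 0, 2, 1, 6, 3 — all 7 distinct ✓
  L1 = 4: L2 entries (in reading order) 1, 4, 5, 0, 6, 3, 2 — all 7 distinct ✓
  L1 = 5: L2 entries (in reading order) 2, 3, 6, 1, 0, 5, 4 — all 7 distinct ✓
  L1 = 6: L2 entries (in reading order) 5, 0, 2, 3, 4, 1, 6 — all 7 distinct ✓
Every symbol of L1 meets every symbol of L2 exactly once, so all 49 pairs are distinct (49 of 49).
Conclusion: YES.

YES


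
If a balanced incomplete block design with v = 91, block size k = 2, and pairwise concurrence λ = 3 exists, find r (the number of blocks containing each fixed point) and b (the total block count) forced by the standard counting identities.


Any 2-(v, k, λ) BIBD satisfies two necessary conditions:
  (i)  Each point sits in r blocks, and counting incidences through any fixed point gives r(k − 1) = λ(v − 1), so r = λ(v − 1)/(k − 1).
  (ii) Total incidences bk = vr, so b = vr/k.
Step 1: r = λ(v − 1)/(k − 1) = 3·(91 − 1)/(2 − 1) = 3·90/1 = 270/1 = 270.
Step 2: b = vr/k = 91·270/2 = 24570/2 = 12285.
Check integrality: r = 270 ∈ Z ✓, b = 12285 ∈ Z ✓.
(These identities are necessary conditions: they determine r and b for any design with these parameters, but do not by themselves prove that one exists.)

r = 270, b = 12285.


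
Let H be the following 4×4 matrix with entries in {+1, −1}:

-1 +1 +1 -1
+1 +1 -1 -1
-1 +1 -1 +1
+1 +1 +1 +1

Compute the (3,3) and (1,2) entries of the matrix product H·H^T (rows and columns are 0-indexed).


Row 1 of H: [1, 1, -1, -1].
Row 2 of H: [-1, 1, -1, 1].
Row 3 of H: [1, 1, 1, 1].
(H·H^T)[3][3] = Σ_j H[3][j]·H[3][j] = (1)² + (1)² + (1)² + (1)² = 1 + 1 + 1 + 1 = 4.
(H·H^T)[1][2] = Σ_j H[1][j]·H[2][j] = (1)·(-1) + (1)·(1) + (-1)·(-1) + (-1)·(1) = -1 + 1 + 1 + -1 = 0.
So rows 1 and 2 are orthogonal; the diagonal entry equals n = 4.

(3,3) entry = 4; (1,2) entry = 0.


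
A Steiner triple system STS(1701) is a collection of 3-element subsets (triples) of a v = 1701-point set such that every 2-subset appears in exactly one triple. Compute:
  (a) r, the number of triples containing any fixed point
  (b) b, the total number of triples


An STS(v) is a 2-(v, 3, 1) BIBD: block size k = 3, λ = 1.
Replication: r(k − 1) = λ(v − 1) ⇒ r·2 = 1701 − 1 = 1700 ⇒ r = 850.
Block count: b = v(v − 1)/6 = 1701·1700/6 = 2891700/6 = 481950.
(Check via bk = vr: 481950·3 = 1445850 = 1701·850 = 1445850 ✓.)

r = 850, b = 481950.


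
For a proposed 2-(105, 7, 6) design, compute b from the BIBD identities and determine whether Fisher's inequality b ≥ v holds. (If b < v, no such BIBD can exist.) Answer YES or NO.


r = λ(v − 1)/(k − 1) = 6·104/6 = 104.
b = vr/k = 105·104/7 = 1560.
Fisher's inequality: b ≥ v ⇔ 1560 ≥ 105? YES.

YES


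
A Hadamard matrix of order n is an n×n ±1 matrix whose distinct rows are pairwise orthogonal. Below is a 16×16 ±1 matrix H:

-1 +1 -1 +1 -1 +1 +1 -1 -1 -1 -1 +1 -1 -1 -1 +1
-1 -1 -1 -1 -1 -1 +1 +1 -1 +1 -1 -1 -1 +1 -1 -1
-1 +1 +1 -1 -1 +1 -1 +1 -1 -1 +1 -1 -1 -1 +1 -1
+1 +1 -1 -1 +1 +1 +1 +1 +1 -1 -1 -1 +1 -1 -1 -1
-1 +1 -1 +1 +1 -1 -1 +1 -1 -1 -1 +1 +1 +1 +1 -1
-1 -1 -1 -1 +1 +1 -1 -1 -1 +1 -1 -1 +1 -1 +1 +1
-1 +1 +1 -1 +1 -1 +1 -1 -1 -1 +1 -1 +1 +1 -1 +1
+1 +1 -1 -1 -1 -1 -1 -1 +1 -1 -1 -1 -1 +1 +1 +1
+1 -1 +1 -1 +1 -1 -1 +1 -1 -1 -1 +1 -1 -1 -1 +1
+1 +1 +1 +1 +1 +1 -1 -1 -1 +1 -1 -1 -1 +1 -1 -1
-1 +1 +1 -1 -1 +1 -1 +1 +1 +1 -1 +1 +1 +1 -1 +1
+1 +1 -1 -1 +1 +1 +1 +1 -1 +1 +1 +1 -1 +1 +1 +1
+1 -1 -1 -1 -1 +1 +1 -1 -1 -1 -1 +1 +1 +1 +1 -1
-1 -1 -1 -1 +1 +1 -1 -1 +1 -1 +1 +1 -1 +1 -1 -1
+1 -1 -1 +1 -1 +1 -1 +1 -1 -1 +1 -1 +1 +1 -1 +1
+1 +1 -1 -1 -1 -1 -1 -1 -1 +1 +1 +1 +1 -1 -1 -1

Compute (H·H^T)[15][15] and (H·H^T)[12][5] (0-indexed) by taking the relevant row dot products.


Row 5 of H: [-1, -1, -1, -1, 1, 1, -1, -1, -1, 1, -1, -1, 1, -1, 1, 1].
Row 12 of H: [1, -1, -1, -1, -1, 1, 1, -1, -1, -1, -1, 1, 1, 1, 1, -1].
Row 15 of H: [1, 1, -1, -1, -1, -1, -1, -1, -1, 1, 1, 1, 1, -1, -1, -1].
(H·H^T)[15][15] = Σ_j H[15][j]·H[15][j] = (1)² + (1)² + (-1)² + (-1)² + (-1)² + (-1)² + (-1)² + (-1)² + (-1)² + (1)² + (1)² + (1)² + (1)² + (-1)² + (-1)² + (-1)² = 1 + 1 + 1 + 1 + 1 + 1 + 1 + 1 + 1 + 1 + 1 + 1 + 1 + 1 + 1 + 1 = 16.
(H·H^T)[12][5] = Σ_j H[12][j]·H[5][j] = (1)·(-1) + (-1)·(-1) + (-1)·(-1) + (-1)·(-1) + (-1)·(1) + (1)·(1) + (1)·(-1) + (-1)·(-1) + (-1)·(-1) + (-1)·(1) + (-1)·(-1) + (1)·(-1) + (1)·(1) + (1)·(-1) + (1)·(1) + (-1)·(1) = -1 + 1 + 1 + 1 + -1 + 1 + -1 + 1 + 1 + -1 + 1 + -1 + 1 + -1 + 1 + -1 = 2.
Rows 12 and 5 are not orthogonal (dot product = 2 ≠ 0), so H is not a Hadamard matrix.

(15,15) entry = 16; (12,5) entry = 2.


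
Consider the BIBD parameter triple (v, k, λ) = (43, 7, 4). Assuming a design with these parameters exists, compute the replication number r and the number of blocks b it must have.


Any 2-(v, k, λ) BIBD satisfies two necessary conditions:
  (i)  Each point sits in r blocks, and counting incidences through any fixed point gives r(k − 1) = λ(v − 1), so r = λ(v − 1)/(k − 1).
  (ii) Total incidences bk = vr, so b = vr/k.
Step 1: r = λ(v − 1)/(k − 1) = 4·(43 − 1)/(7 − 1) = 4·42/6 = 168/6 = 28.
Step 2: b = vr/k = 43·28/7 = 1204/7 = 172.
Check integrality: r = 28 ∈ Z ✓, b = 172 ∈ Z ✓.
(These identities are necessary conditions: they determine r and b for any design with these parameters, but do not by themselves prove that one exists.)

r = 28, b = 172.


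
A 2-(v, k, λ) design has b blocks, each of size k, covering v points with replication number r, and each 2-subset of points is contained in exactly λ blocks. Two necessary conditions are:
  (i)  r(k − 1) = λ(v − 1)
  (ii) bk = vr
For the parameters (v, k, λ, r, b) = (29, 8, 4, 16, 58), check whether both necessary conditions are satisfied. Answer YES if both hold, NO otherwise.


Condition (i): r(k − 1) = 16·7 = 112; λ(v − 1) = 4·28 = 112. Match? YES.
Condition (ii): bk = 58·8 = 464; vr = 29·16 = 464. Match? YES.
Both conditions hold? YES.

YES


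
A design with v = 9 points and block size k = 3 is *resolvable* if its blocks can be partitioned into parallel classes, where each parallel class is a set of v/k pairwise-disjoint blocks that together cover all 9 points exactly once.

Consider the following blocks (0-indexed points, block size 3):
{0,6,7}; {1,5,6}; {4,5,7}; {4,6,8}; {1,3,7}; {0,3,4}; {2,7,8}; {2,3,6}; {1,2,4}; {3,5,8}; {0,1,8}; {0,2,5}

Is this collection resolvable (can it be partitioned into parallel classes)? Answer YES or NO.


v = 9, block size k = 3, number of blocks = 12.
For resolvability, blocks must partition into parallel classes of size v/k = 3.
Total blocks must therefore be a multiple of 3: 12 = 3·4 + 0 ⇒ divisible ✓.
Greedy packing gives 4 candidate class(es). Each should be a full parallel class (size 3, covers all 9 points).
  Class 1 (3 blocks): {0,6,7}; {1,2,4}; {3,5,8}. Points covered: [0, 1, 2, 3, 4, 5, 6, 7, 8].
  Class 2 (3 blocks): {1,5,6}; {0,3,4}; {2,7,8}. Points covered: [0, 1, 2, 3, 4, 5, 6, 7, 8].
  Class 3 (3 blocks): {4,5,7}; {2,3,6}; {0,1,8}. Points covered: [0, 1, 2, 3, 4, 5, 6, 7, 8].
  Class 4 (3 blocks): {4,6,8}; {1,3,7}; {0,2,5}. Points covered: [0, 1, 2, 3, 4, 5, 6, 7, 8].
All classes full (size 3)? YES. All classes cover every point? YES.
Resolvable? YES.

YES


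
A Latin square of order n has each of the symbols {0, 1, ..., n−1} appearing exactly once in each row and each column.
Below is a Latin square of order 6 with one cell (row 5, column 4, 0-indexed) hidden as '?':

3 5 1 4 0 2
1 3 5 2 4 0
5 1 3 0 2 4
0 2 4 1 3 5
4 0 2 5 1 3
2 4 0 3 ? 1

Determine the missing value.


Row 5 contains symbols [0, 1, 2, 3, 4] — missing [5].
Column 4 contains symbols [0, 1, 2, 3, 4] — missing [5].
The missing symbol must appear in both missing sets; intersection = [5].
Therefore the hidden value is 5.

Missing value = 5.


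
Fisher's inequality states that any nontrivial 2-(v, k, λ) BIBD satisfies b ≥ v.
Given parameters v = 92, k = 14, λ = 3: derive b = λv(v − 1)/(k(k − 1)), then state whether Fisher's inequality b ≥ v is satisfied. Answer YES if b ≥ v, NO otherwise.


b = λv(v − 1)/(k(k − 1)) = 3·92·91/(14·13) = 25116/182 = 138.
Compare with v = 92: b ≥ v, so Fisher's inequality holds.

YES


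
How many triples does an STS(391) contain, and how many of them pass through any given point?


An STS(v) is a 2-(v, 3, 1) BIBD: block size k = 3, λ = 1.
Replication: r(k − 1) = λ(v − 1) ⇒ r·2 = 391 − 1 = 390 ⇒ r = 195.
Block count: bk = vr ⇒ b·3 = 391·195 = 76245 ⇒ b = 25415.

r = 195, b = 25415.


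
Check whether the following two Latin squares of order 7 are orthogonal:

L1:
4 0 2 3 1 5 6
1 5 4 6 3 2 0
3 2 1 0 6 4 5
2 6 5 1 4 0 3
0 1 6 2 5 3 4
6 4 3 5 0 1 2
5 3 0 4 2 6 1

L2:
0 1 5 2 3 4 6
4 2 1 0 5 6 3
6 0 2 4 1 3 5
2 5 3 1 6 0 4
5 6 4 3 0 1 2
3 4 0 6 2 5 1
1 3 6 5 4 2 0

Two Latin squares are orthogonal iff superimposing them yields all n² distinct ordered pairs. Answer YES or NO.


Form the n² = 49 superimposed pairs (L1[i][j], L2[i][j]), row by row (rows and columns indexed from 0):
row 0: (4,0) (0,1) (2,5) (3,2) (1,3) (5,4) (6,6)
row 1: (1,4) (5,2) (4,1) (6,0) (3,5) (2,6) (0,3)
row 2: (3,6) (2,0) (1,2) (0,4) (6,1) (4,3) (5,5)
row 3: (2,2) (6,5) (5,3) (1,1) (4,6) (0,0) (3,4)
row 4: (0,5) (1,6) (6,4) (2,3) (5,0) (3,1) (4,2)
row 5: (6,3) (4,4) (3,0) (5,6) (0,2) (1,5) (2,1)
row 6: (5,1) (3,3) (0,6) (4,5) (2,4) (6,2) (1,0)
Orthogonality requires all 49 pairs distinct.
Check by first coordinate: for each symbol s of L1, list the L2 entries in the n cells where L1 = s; they must all differ.
  L1 = 0: L2 entries (in reading order) 1, 3, 4, 0, 5, 2, 6 — all 7 distinct ✓
  L1 = 1: L2 entries (in reading order) 3, 4, 2, 1, 6, 5, 0 — all 7 distinct ✓
  L1 = 2: L2 entries (in reading order) 5, 6, 0, 2, 3, 1, 4 — all 7 distinct ✓
  L1 = 3: L2 entries (in reading order) 2, 5, 6, 4, 1, 0, 3 — all 7 distinct ✓
  L1 = 4: L2 entries (in reading order) 0, 1, 3, 6, 2, 4, 5 — all 7 distinct ✓
  L1 = 5: L2 entries (in reading order) 4, 2, 5, 3, 0, 6, 1 — all 7 distinct ✓
  L1 = 6: L2 entries (in reading order) 6, 0, 1, 5, 4, 3, 2 — all 7 distinct ✓
Every symbol of L1 meets every symbol of L2 exactly once, so all 49 pairs are distinct (49 of 49).
Conclusion: YES.

YES


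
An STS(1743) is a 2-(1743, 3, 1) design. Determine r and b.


An STS(v) is a 2-(v, 3, 1) BIBD: block size k = 3, λ = 1.
Replication: r(k − 1) = λ(v − 1) ⇒ r·2 = 1743 − 1 = 1742 ⇒ r = 871.
Block count: b = v(v − 1)/6 = 1743·1742/6 = 3036306/6 = 506051.
(Check via bk = vr: 506051·3 = 1518153 = 1743·871 = 1518153 ✓.)

r = 871, b = 506051.


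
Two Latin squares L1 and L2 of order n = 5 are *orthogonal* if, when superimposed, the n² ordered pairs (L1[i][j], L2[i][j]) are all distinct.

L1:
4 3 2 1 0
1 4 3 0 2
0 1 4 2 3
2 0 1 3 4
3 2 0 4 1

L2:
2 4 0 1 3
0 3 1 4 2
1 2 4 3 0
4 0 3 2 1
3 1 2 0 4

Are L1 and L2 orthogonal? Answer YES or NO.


Form the n² = 25 superimposed pairs (L1[i][j], L2[i][j]), row by row (rows and columns indexed from 0):
row 0: (4,2) (3,4) (2,0) (1,1) (0,3)
row 1: (1,0) (4,3) (3,1) (0,4) (2,2)
row 2: (0,1) (1,2) (4,4) (2,3) (3,0)
row 3: (2,4) (0,0) (1,3) (3,2) (4,1)
row 4: (3,3) (2,1) (0,2) (4,0) (1,4)
Orthogonality requires all 25 pairs distinct.
Check by first coordinate: for each symbol s of L1, list the L2 entries in the n cells where L1 = s; they must all differ.
  L1 = 0: L2 entries (in reading order) 3, 4, 1, 0, 2 — all 5 distinct ✓
  L1 = 1: L2 entries (in reading order) 1, 0, 2, 3, 4 — all 5 distinct ✓
  L1 = 2: L2 entries (in reading order) 0, 2, 3, 4, 1 — all 5 distinct ✓
  L1 = 3: L2 entries (in reading order) 4, 1, 0, 2, 3 — all 5 distinct ✓
  L1 = 4: L2 entries (in reading order) 2, 3, 4, 1, 0 — all 5 distinct ✓
Every symbol of L1 meets every symbol of L2 exactly once, so all 25 pairs are distinct (25 of 25).
Conclusion: YES.

YES


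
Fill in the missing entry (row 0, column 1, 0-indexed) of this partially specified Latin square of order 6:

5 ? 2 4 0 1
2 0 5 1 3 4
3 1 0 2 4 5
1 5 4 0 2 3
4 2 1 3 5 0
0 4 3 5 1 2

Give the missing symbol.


Row 0 contains symbols [0, 1, 2, 4, 5] — missing [3].
Column 1 contains symbols [0, 1, 2, 4, 5] — missing [3].
The missing symbol must appear in both missing sets; intersection = [3].
Therefore the hidden value is 3.

Missing value = 3.


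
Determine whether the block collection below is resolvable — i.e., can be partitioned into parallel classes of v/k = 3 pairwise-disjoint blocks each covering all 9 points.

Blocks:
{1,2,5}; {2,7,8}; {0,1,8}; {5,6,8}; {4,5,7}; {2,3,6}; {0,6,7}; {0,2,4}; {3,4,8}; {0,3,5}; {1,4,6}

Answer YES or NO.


v = 9, block size k = 3, number of blocks = 11.
For resolvability, blocks must partition into parallel classes of size v/k = 3.
Total blocks must therefore be a multiple of 3: 11 = 3·3 + 2 ⇒ not divisible ✗.
Resolvable? NO.

NO


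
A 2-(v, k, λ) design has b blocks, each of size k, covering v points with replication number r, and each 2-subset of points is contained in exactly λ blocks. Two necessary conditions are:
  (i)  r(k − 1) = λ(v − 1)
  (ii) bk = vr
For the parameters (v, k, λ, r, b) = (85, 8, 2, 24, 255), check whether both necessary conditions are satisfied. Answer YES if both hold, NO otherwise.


Condition (i): r(k − 1) = 24·7 = 168; λ(v − 1) = 2·84 = 168. Match? YES.
Condition (ii): bk = 255·8 = 2040; vr = 85·24 = 2040. Match? YES.
Both conditions hold? YES.

YES


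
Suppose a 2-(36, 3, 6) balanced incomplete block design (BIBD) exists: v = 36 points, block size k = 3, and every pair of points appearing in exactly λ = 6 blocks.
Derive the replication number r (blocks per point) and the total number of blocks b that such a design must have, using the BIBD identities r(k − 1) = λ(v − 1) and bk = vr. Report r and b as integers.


Any 2-(v, k, λ) BIBD satisfies two necessary conditions:
  (i)  Each point sits in r blocks, and counting incidences through any fixed point gives r(k − 1) = λ(v − 1), so r = λ(v − 1)/(k − 1).
  (ii) Total incidences bk = vr, so b = vr/k.
Step 1: r = λ(v − 1)/(k − 1) = 6·(36 − 1)/(3 − 1) = 6·35/2 = 210/2 = 105.
Step 2: b = vr/k = 36·105/3 = 3780/3 = 1260.
Check integrality: r = 105 ∈ Z ✓, b = 1260 ∈ Z ✓.
(These identities are necessary conditions: they determine r and b for any design with these parameters, but do not by themselves prove that one exists.)

r = 105, b = 1260.


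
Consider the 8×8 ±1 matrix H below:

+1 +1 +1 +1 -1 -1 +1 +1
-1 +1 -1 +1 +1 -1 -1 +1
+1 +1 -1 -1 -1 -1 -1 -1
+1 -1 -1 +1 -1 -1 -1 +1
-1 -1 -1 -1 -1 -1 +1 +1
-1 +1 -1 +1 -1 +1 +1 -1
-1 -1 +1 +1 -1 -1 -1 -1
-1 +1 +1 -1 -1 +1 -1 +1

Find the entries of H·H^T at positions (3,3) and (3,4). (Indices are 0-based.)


Row 3 of H: [1, -1, -1, 1, -1, -1, -1, 1].
Row 4 of H: [-1, -1, -1, -1, -1, -1, 1, 1].
(H·H^T)[3][3] = Σ_j H[3][j]·H[3][j] = (1)² + (-1)² + (-1)² + (1)² + (-1)² + (-1)² + (-1)² + (1)² = 1 + 1 + 1 + 1 + 1 + 1 + 1 + 1 = 8.
(H·H^T)[3][4] = Σ_j H[3][j]·H[4][j] = (1)·(-1) + (-1)·(-1) + (-1)·(-1) + (1)·(-1) + (-1)·(-1) + (-1)·(-1) + (-1)·(1) + (1)·(1) = -1 + 1 + 1 + -1 + 1 + 1 + -1 + 1 = 2.
Rows 3 and 4 are not orthogonal (dot product = 2 ≠ 0), so H is not a Hadamard matrix.

(3,3) entry = 8; (3,4) entry = 2.


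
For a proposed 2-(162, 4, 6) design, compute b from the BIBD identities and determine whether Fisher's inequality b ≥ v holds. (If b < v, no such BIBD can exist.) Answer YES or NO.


b = λv(v − 1)/(k(k − 1)) = 6·162·161/(4·3) = 156492/12 = 13041.
Compare with v = 162: b ≥ v, so Fisher's inequality holds.

YES


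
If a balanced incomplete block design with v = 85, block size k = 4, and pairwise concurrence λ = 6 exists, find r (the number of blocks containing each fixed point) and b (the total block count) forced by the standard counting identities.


Any 2-(v, k, λ) BIBD satisfies two necessary conditions:
  (i)  Each point sits in r blocks, and counting incidences through any fixed point gives r(k − 1) = λ(v − 1), so r = λ(v − 1)/(k − 1).
  (ii) Total incidences bk = vr, so b = vr/k.
Step 1: r = λ(v − 1)/(k − 1) = 6·(85 − 1)/(4 − 1) = 6·84/3 = 504/3 = 168.
Step 2: b = vr/k = 85·168/4 = 14280/4 = 3570.
Check integrality: r = 168 ∈ Z ✓, b = 3570 ∈ Z ✓.
(These identities are necessary conditions: they determine r and b for any design with these parameters, but do not by themselves prove that one exists.)

r = 168, b = 3570.


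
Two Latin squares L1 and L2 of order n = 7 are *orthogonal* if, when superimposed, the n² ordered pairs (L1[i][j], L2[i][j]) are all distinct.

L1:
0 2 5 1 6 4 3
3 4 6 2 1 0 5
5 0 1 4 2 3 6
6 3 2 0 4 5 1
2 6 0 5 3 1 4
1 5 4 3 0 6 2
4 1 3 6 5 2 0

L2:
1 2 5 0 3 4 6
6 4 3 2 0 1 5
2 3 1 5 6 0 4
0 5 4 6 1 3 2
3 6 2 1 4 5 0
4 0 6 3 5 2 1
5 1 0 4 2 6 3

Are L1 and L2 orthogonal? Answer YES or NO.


Form the n² = 49 superimposed pairs (L1[i][j], L2[i][j]), row by row (rows and columns indexed from 0):
row 0: (0,1) (2,2) (5,5) (1,0) (6,3) (4,4) (3,6)
row 1: (3,6) (4,4) (6,3) (2,2) (1,0) (0,1) (5,5)
row 2: (5,2) (0,3) (1,1) (4,5) (2,6) (3,0) (6,4)
row 3: (6,0) (3,5) (2,4) (0,6) (4,1) (5,3) (1,2)
row 4: (2,3) (6,6) (0,2) (5,1) (3,4) (1,5) (4,0)
row 5: (1,4) (5,0) (4,6) (3,3) (0,5) (6,2) (2,1)
row 6: (4,5) (1,1) (3,0) (6,4) (5,2) (2,6) (0,3)
Orthogonality requires all 49 pairs distinct.
But the pair (3,6) repeats: cell (0,6) has L1 = 3, L2 = 6, and cell (1,0) has L1 = 3, L2 = 6.
A repeated pair means some other pair never occurs (only 35 distinct pairs out of 49), so the squares are not orthogonal.
Conclusion: NO.

NO


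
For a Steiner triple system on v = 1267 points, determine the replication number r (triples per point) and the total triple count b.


An STS(v) is a 2-(v, 3, 1) BIBD: block size k = 3, λ = 1.
Replication: r(k − 1) = λ(v − 1) ⇒ r·2 = 1267 − 1 = 1266 ⇒ r = 633.
Block count: bk = vr ⇒ b·3 = 1267·633 = 802011 ⇒ b = 267337.
(Check via b = v(v − 1)/6 = 1267·1266/6 = 1604022/6 = 267337.)

r = 633, b = 267337.


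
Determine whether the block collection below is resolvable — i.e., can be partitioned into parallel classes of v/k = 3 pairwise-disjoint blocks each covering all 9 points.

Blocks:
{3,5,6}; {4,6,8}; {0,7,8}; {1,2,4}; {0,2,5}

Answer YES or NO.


v = 9, block size k = 3, number of blocks = 5.
For resolvability, blocks must partition into parallel classes of size v/k = 3.
Total blocks must therefore be a multiple of 3: 5 = 3·1 + 2 ⇒ not divisible ✗.
Resolvable? NO.

NO


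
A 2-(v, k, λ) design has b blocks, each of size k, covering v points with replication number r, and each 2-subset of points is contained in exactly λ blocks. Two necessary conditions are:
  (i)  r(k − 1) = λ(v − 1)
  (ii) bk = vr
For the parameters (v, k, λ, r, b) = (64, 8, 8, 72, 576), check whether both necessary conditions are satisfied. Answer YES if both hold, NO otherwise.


Condition (i): r(k − 1) = 72·7 = 504; λ(v − 1) = 8·63 = 504. Match? YES.
Condition (ii): bk = 576·8 = 4608; vr = 64·72 = 4608. Match? YES.
Both conditions hold? YES.

YES


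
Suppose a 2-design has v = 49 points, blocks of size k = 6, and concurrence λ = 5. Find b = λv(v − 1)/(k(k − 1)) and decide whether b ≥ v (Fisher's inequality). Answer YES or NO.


b = λv(v − 1)/(k(k − 1)) = 5·49·48/(6·5) = 11760/30 = 392.
Compare with v = 49: b ≥ v, so Fisher's inequality holds.

YES


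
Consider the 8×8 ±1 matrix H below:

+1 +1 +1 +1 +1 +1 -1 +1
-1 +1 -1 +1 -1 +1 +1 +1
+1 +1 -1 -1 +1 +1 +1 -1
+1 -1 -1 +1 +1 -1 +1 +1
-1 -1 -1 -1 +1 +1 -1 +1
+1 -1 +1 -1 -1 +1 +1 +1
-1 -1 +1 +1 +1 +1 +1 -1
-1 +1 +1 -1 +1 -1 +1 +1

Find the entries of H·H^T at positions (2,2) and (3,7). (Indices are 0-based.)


Row 2 of H: [1, 1, -1, -1, 1, 1, 1, -1].
Row 3 of H: [1, -1, -1, 1, 1, -1, 1, 1].
Row 7 of H: [-1, 1, 1, -1, 1, -1, 1, 1].
(H·H^T)[2][2] = Σ_j H[2][j]·H[2][j] = (1)² + (1)² + (-1)² + (-1)² + (1)² + (1)² + (1)² + (-1)² = 1 + 1 + 1 + 1 + 1 + 1 + 1 + 1 = 8.
(H·H^T)[3][7] = Σ_j H[3][j]·H[7][j] = (1)·(-1) + (-1)·(1) + (-1)·(1) + (1)·(-1) + (1)·(1) + (-1)·(-1) + (1)·(1) + (1)·(1) = -1 + -1 + -1 + -1 + 1 + 1 + 1 + 1 = 0.
So rows 3 and 7 are orthogonal; the diagonal entry equals n = 8.

(2,2) entry = 8; (3,7) entry = 0.


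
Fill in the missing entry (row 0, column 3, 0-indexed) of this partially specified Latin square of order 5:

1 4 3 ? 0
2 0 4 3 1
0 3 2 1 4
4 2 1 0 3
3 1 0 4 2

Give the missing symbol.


Row 0 contains symbols [0, 1, 3, 4] — missing [2].
Column 3 contains symbols [0, 1, 3, 4] — missing [2].
The missing symbol must appear in both missing sets; intersection = [2].
Therefore the hidden value is 2.

Missing value = 2.


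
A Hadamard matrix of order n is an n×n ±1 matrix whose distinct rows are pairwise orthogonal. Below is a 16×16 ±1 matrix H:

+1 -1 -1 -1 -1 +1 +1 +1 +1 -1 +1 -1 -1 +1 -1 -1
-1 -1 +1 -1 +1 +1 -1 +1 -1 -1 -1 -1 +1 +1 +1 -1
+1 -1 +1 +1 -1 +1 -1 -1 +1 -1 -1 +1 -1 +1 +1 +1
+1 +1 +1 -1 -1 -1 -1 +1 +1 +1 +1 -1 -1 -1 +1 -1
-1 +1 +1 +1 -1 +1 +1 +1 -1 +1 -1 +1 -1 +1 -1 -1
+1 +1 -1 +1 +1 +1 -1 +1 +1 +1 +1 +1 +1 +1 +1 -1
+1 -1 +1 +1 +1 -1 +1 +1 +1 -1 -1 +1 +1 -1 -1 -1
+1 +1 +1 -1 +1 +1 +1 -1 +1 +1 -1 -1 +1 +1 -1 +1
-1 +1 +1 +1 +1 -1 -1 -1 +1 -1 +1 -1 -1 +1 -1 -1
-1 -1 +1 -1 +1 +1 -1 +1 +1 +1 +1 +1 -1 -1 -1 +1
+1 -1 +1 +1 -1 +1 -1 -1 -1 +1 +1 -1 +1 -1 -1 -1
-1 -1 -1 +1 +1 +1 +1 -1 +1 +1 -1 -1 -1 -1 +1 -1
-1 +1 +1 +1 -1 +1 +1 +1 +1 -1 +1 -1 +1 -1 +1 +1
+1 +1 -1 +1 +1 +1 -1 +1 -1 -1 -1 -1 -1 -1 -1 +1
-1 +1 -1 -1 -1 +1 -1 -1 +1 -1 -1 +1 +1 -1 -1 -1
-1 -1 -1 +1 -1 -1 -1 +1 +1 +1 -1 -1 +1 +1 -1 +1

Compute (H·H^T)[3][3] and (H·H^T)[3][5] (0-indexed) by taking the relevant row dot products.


Row 3 of H: [1, 1, 1, -1, -1, -1, -1, 1, 1, 1, 1, -1, -1, -1, 1, -1].
Row 5 of H: [1, 1, -1, 1, 1, 1, -1, 1, 1, 1, 1, 1, 1, 1, 1, -1].
(H·H^T)[3][3] = Σ_j H[3][j]·H[3][j] = (1)² + (1)² + (1)² + (-1)² + (-1)² + (-1)² + (-1)² + (1)² + (1)² + (1)² + (1)² + (-1)² + (-1)² + (-1)² + (1)² + (-1)² = 1 + 1 + 1 + 1 + 1 + 1 + 1 + 1 + 1 + 1 + 1 + 1 + 1 + 1 + 1 + 1 = 16.
(H·H^T)[3][5] = Σ_j H[3][j]·H[5][j] = (1)·(1) + (1)·(1) + (1)·(-1) + (-1)·(1) + (-1)·(1) + (-1)·(1) + (-1)·(-1) + (1)·(1) + (1)·(1) + (1)·(1) + (1)·(1) + (-1)·(1) + (-1)·(1) + (-1)·(1) + (1)·(1) + (-1)·(-1) = 1 + 1 + -1 + -1 + -1 + -1 + 1 + 1 + 1 + 1 + 1 + -1 + -1 + -1 + 1 + 1 = 2.
Rows 3 and 5 are not orthogonal (dot product = 2 ≠ 0), so H is not a Hadamard matrix.

(3,3) entry = 16; (3,5) entry = 2.


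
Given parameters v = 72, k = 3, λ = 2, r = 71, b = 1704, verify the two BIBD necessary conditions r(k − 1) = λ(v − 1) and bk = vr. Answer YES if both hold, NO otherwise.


Condition (i): r(k − 1) = 71·2 = 142; λ(v − 1) = 2·71 = 142. Match? YES.
Condition (ii): bk = 1704·3 = 5112; vr = 72·71 = 5112. Match? YES.
Both conditions hold? YES.

YES


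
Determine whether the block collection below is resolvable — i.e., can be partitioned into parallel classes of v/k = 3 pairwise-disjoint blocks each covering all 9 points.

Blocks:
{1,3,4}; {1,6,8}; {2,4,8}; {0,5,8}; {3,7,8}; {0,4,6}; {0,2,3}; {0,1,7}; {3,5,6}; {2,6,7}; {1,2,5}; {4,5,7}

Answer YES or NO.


v = 9, block size k = 3, number of blocks = 12.
For resolvability, blocks must partition into parallel classes of size v/k = 3.
Total blocks must therefore be a multiple of 3: 12 = 3·4 + 0 ⇒ divisible ✓.
Greedy packing gives 4 candidate class(es). Each should be a full parallel class (size 3, covers all 9 points).
  Class 1 (3 blocks): {1,3,4}; {0,5,8}; {2,6,7}. Points covered: [0, 1, 2, 3, 4, 5, 6, 7, 8].
  Class 2 (3 blocks): {1,6,8}; {0,2,3}; {4,5,7}. Points covered: [0, 1, 2, 3, 4, 5, 6, 7, 8].
  Class 3 (3 blocks): {2,4,8}; {0,1,7}; {3,5,6}. Points covered: [0, 1, 2, 3, 4, 5, 6, 7, 8].
  Class 4 (3 blocks): {3,7,8}; {0,4,6}; {1,2,5}. Points covered: [0, 1, 2, 3, 4, 5, 6, 7, 8].
All classes full (size 3)? YES. All classes cover every point? YES.
Resolvable? YES.

YES


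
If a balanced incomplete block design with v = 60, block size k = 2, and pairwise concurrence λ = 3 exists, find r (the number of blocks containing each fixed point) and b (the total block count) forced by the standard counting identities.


Any 2-(v, k, λ) BIBD satisfies two necessary conditions:
  (i)  Each point sits in r blocks, and counting incidences through any fixed point gives r(k − 1) = λ(v − 1), so r = λ(v − 1)/(k − 1).
  (ii) Total incidences bk = vr, so b = vr/k.
Step 1: r = λ(v − 1)/(k − 1) = 3·(60 − 1)/(2 − 1) = 3·59/1 = 177/1 = 177.
Step 2: b = vr/k = 60·177/2 = 10620/2 = 5310.
Check integrality: r = 177 ∈ Z ✓, b = 5310 ∈ Z ✓.
(These identities are necessary conditions: they determine r and b for any design with these parameters, but do not by themselves prove that one exists.)

r = 177, b = 5310.
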